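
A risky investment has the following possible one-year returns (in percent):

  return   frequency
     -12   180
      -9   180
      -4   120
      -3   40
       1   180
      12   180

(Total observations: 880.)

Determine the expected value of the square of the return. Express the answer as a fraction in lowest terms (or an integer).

Total = 880, so P(return=-12) = 180/880, etc.
E[X²] = (9/44)·144 + (9/44)·81 + (3/22)·16 + (1/22)·9 + (9/44)·1 + (9/44)·144
     = 861/11

861/11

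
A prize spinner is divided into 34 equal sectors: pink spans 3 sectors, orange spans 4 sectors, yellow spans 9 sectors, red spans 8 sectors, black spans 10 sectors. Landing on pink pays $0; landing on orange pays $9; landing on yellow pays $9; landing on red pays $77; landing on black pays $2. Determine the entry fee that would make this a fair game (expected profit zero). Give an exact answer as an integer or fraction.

E[payout] = (3/34)·0 + (4/34)·9 + (9/34)·9 + (8/34)·77 + (10/34)·2 = 753/34
Fair fee = E[payout] = 753/34

753/34 dollars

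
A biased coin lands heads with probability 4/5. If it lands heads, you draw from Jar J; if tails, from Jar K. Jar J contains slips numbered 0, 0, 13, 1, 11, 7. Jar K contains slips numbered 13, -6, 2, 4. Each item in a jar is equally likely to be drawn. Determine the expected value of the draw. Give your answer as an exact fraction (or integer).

E[X | Jar J] = (0 + 0 + 13 + 1 + 11 + 7)/6 = 16/3
E[X | Jar K] = (13 − 6 + 2 + 4)/4 = 13/4
E[X] = (4/5)·16/3 + (1/5)·13/4 = 59/12

59/12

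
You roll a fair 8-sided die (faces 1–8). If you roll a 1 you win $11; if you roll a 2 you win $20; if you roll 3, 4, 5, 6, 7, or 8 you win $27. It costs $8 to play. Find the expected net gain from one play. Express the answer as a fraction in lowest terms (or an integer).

129/8 dollars

E[payout] = (1/8)·11 + (1/8)·20 + (3/4)·27 = 193/8
Expected profit = 193/8 − 8 = 129/8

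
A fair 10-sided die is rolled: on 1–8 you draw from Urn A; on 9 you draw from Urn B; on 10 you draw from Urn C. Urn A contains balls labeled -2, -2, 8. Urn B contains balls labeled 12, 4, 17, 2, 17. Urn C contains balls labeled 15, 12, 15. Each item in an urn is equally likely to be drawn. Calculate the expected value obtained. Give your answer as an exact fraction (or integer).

E[X | Urn A] = (-2 − 2 + 8)/3 = 4/3
E[X | Urn B] = (12 + 4 + 17 + 2 + 17)/5 = 52/5
E[X | Urn C] = (15 + 12 + 15)/3 = 14
E[X] = (4/5)·4/3 + (1/10)·52/5 + (1/10)·14 = 263/75

263/75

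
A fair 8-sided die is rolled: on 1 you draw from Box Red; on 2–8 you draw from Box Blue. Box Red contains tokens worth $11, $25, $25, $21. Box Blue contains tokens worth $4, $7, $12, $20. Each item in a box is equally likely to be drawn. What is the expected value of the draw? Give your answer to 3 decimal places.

E[X | Box Red] = (11 + 25 + 25 + 21)/4 = 41/2
E[X | Box Blue] = (4 + 7 + 12 + 20)/4 = 43/4
E[X] = (1/8)·41/2 + (7/8)·43/4 = 383/32 ≈ 11.969

$11.969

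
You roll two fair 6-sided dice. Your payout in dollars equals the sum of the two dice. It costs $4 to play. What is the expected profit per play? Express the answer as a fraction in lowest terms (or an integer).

$3

Distribution of the sum of the two dice: 2 w.p. 1/36, 3 w.p. 1/18, 4 w.p. 1/12, 5 w.p. 1/9, 6 w.p. 5/36, 7 w.p. 1/6, …
E[payout] = (1/36)·2 + (1/18)·3 + (1/12)·4 + (1/9)·5 + (5/36)·6 + (1/6)·7 + (5/36)·8 + (1/9)·9 + (1/12)·10 + (1/18)·11 + (1/36)·12 = 7
Expected profit = 7 − 4 = 3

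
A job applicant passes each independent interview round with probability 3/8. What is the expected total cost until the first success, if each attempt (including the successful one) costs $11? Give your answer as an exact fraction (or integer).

E[#attempts] = 1/p = 8/3; E[cost] = 11·8/3 = 88/3.

88/3 dollars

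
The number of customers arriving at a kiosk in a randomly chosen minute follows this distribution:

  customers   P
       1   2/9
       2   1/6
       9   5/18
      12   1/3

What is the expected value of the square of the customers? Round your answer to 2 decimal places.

E[X²] = (2/9)·1 + (1/6)·4 + (5/18)·81 + (1/3)·144
     = 1285/18 ≈ 71.39

71.39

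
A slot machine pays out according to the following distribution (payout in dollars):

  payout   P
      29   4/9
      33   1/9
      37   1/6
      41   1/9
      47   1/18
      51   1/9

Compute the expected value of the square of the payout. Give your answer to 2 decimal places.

1321.44

E[X²] = (4/9)·841 + (1/9)·1089 + (1/6)·1369 + (1/9)·1681 + (1/18)·2209 + (1/9)·2601
     = 11893/9 ≈ 1321.44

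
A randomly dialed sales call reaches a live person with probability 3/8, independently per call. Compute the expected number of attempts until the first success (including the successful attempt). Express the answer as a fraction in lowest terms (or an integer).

8/3

For a geometric distribution, E[trials] = 1/p = 1/(3/8) = 8/3.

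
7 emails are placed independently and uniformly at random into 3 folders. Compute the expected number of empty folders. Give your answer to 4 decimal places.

Let Xⱼ=1 if folder j is empty. P(Xⱼ=1) = ((3-1)/3)^7 = 128/2187.
By linearity, E[#empty] = 3·128/2187 = 128/729.
≈ 0.1756

0.1756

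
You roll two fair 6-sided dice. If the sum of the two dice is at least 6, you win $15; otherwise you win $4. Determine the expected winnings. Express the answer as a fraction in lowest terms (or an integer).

E[payout] = (5/18)·4 + (13/18)·15 = 215/18

215/18 dollars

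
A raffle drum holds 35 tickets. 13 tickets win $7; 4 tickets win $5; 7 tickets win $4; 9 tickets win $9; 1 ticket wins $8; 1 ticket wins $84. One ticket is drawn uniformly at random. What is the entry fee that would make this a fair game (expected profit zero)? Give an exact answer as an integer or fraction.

312/35 dollars

E[payout] = (13/35)·7 + (4/35)·5 + (7/35)·4 + (9/35)·9 + (1/35)·8 + (1/35)·84 = 312/35
Fair fee = E[payout] = 312/35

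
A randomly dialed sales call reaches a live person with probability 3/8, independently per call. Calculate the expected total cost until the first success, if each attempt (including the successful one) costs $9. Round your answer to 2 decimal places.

E[#attempts] = 1/p = 8/3; E[cost] = 9·8/3 = 24.
≈ 24.00

$24.00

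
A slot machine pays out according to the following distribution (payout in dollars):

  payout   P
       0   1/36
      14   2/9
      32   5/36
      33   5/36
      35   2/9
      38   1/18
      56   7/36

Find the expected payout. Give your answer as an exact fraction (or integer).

395/12 dollars

E[X] = (1/36)·0 + (2/9)·14 + (5/36)·32 + (5/36)·33 + (2/9)·35 + (1/18)·38 + (7/36)·56
     = 395/12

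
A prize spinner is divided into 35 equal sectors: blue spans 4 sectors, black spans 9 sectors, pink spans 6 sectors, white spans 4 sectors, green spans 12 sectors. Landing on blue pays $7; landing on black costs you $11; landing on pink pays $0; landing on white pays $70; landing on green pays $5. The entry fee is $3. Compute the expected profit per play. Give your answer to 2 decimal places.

E[payout] = (4/35)·7 + (9/35)·(-11) + (6/35)·0 + (4/35)·70 + (12/35)·5 = 269/35
Expected profit = 269/35 − 3 = 164/35 ≈ $4.69

$4.69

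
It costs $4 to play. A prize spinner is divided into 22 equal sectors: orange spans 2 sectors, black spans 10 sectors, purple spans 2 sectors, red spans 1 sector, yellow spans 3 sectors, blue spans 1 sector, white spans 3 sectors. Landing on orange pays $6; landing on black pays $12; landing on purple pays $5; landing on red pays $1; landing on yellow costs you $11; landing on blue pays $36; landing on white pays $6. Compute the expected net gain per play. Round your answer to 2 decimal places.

$3.45

E[payout] = (2/22)·6 + (10/22)·12 + (2/22)·5 + (1/22)·1 + (3/22)·(-11) + (1/22)·36 + (3/22)·6 = 82/11
Expected profit = 82/11 − 4 = 38/11 ≈ $3.45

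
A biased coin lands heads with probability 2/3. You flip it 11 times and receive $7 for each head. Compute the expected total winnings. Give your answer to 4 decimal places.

E[#heads] = 11·2/3 = 22/3 (linearity over flips).
E[winnings] = 7·22/3 = 154/3.
≈ 51.3333

$51.3333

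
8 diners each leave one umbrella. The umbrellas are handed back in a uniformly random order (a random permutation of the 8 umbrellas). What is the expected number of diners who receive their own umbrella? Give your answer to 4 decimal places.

Let Xᵢ = 1 if person i gets their own umbrella. For each i, P(Xᵢ=1) = 1/8.
By linearity of expectation, E[X₁+…+X_8] = 8·(1/8) = 1.
≈ 1.0000

1.0000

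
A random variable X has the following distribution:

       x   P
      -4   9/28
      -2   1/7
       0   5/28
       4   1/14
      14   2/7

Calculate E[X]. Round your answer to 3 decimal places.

2.714

E[X] = (9/28)·(-4) + (1/7)·(-2) + (5/28)·0 + (1/14)·4 + (2/7)·14
     = 19/7 ≈ 2.714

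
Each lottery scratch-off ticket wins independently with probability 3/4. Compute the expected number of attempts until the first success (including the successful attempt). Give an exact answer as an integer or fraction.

For a geometric distribution, E[trials] = 1/p = 1/(3/4) = 4/3.

4/3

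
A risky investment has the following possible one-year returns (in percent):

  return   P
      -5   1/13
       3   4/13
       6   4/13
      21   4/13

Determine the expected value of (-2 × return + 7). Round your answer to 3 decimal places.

E[-2x+7] = (1/13)·17 + (4/13)·1 + (4/13)·(-5) + (4/13)·(-35)
     = -139/13 ≈ -10.692

-10.692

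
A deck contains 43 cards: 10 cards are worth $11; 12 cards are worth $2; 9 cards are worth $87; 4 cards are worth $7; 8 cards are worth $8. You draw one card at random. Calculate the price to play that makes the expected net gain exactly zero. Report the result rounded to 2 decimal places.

E[payout] = (10/43)·11 + (12/43)·2 + (9/43)·87 + (4/43)·7 + (8/43)·8 = 1009/43
Fair fee = E[payout] = 1009/43 ≈ $23.47

$23.47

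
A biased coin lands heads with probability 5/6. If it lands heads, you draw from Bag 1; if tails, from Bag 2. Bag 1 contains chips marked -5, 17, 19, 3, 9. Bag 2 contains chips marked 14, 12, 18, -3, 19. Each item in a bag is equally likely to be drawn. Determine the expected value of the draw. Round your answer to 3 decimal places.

E[X | Bag 1] = (-5 + 17 + 19 + 3 + 9)/5 = 43/5
E[X | Bag 2] = (14 + 12 + 18 − 3 + 19)/5 = 12
E[X] = (5/6)·43/5 + (1/6)·12 = 55/6 ≈ 9.167

9.167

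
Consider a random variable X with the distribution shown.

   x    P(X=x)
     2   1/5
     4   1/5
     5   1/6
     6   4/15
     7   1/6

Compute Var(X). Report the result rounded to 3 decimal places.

2.893

E[X] = (1/5)·2 + (1/5)·4 + (1/6)·5 + (4/15)·6 + (1/6)·7 = 24/5
E[X²] = (1/5)·4 + (1/5)·16 + (1/6)·25 + (4/15)·36 + (1/6)·49 = 389/15
Var(X) = 389/15 − (24/5)² = 217/75 ≈ 2.893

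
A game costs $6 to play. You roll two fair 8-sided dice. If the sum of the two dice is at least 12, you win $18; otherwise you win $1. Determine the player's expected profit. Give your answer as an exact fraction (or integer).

E[payout] = (49/64)·1 + (15/64)·18 = 319/64
Expected profit = 319/64 − 6 = -65/64

-65/64 dollars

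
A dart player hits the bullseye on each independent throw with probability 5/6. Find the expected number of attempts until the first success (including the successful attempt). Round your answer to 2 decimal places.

For a geometric distribution, E[trials] = 1/p = 1/(5/6) = 6/5.
≈ 1.20

1.20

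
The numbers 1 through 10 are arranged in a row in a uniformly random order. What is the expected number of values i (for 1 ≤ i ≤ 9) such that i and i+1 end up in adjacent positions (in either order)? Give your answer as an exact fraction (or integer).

For each i ∈ {1,…,9}, let Xᵢ = 1 if i and i+1 are adjacent. P(Xᵢ=1) = 2·(10−1)!/10! = 2/10.
By linearity, E[ΣXᵢ] = (9)·(2/10) = 9/5.

9/5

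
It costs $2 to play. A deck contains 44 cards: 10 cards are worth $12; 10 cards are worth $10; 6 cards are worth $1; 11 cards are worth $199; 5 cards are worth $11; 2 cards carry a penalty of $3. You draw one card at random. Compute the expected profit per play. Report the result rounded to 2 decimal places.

E[payout] = (10/44)·12 + (10/44)·10 + (6/44)·1 + (11/44)·199 + (5/44)·11 + (2/44)·(-3) = 56
Expected profit = 56 − 2 = 54 ≈ $54.00

$54.00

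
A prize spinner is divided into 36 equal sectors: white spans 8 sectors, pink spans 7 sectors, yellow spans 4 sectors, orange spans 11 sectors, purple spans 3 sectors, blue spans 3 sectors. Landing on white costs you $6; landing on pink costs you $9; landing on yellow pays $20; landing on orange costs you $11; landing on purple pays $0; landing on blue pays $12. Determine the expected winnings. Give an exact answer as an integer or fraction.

E[payout] = (8/36)·(-6) + (7/36)·(-9) + (4/36)·20 + (11/36)·(-11) + (3/36)·0 + (3/36)·12 = -29/9

-29/9 dollars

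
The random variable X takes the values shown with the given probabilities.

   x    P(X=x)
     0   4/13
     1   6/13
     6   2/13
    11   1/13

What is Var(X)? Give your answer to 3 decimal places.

10.331

E[X] = (4/13)·0 + (6/13)·1 + (2/13)·6 + (1/13)·11 = 29/13
E[X²] = (4/13)·0 + (6/13)·1 + (2/13)·36 + (1/13)·121 = 199/13
Var(X) = 199/13 − (29/13)² = 1746/169 ≈ 10.331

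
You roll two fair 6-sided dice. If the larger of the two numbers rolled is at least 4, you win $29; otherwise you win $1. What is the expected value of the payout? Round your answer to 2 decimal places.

E[payout] = (1/4)·1 + (3/4)·29 = 22
≈ $22.00

$22.00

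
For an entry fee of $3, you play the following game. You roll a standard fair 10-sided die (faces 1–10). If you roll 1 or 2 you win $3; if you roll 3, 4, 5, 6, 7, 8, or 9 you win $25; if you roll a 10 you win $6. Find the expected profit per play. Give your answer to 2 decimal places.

E[payout] = (1/5)·3 + (1/10)·6 + (7/10)·25 = 187/10
Expected profit = 187/10 − 3 = 157/10 ≈ $15.70

$15.70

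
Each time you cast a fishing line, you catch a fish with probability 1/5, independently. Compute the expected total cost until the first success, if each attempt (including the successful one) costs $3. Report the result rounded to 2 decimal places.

$15.00

E[#attempts] = 1/p = 5; E[cost] = 3·5 = 15.
≈ 15.00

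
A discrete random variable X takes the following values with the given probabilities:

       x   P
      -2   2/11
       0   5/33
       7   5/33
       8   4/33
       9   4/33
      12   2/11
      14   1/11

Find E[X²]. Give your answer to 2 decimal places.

E[X²] = (2/11)·4 + (5/33)·0 + (5/33)·49 + (4/33)·64 + (4/33)·81 + (2/11)·144 + (1/11)·196
     = 767/11 ≈ 69.73

69.73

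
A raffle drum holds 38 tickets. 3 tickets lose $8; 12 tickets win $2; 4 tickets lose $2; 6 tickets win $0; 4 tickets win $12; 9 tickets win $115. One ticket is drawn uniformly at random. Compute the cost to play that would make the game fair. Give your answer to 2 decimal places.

$28.29

E[payout] = (3/38)·(-8) + (12/38)·2 + (4/38)·(-2) + (6/38)·0 + (4/38)·12 + (9/38)·115 = 1075/38
Fair fee = E[payout] = 1075/38 ≈ $28.29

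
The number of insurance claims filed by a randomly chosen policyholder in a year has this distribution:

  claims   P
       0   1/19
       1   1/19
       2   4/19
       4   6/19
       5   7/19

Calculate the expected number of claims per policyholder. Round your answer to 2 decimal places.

3.58

E[X] = (1/19)·0 + (1/19)·1 + (4/19)·2 + (6/19)·4 + (7/19)·5
     = 68/19 ≈ 3.58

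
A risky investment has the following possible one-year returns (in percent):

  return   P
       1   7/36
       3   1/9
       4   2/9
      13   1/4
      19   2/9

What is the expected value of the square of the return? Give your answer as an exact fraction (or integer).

E[X²] = (7/36)·1 + (1/9)·9 + (2/9)·16 + (1/4)·169 + (2/9)·361
     = 1145/9

1145/9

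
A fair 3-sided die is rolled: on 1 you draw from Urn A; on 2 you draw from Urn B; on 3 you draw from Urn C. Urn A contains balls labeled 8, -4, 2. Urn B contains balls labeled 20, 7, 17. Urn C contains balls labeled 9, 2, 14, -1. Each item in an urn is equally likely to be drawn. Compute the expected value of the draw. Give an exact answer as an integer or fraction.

E[X | Urn A] = (8 − 4 + 2)/3 = 2
E[X | Urn B] = (20 + 7 + 17)/3 = 44/3
E[X | Urn C] = (9 + 2 + 14 − 1)/4 = 6
E[X] = (1/3)·2 + (1/3)·44/3 + (1/3)·6 = 68/9

68/9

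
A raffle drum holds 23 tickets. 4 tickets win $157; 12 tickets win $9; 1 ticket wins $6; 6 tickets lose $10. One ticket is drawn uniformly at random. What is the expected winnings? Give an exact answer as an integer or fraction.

682/23 dollars

E[payout] = (4/23)·157 + (12/23)·9 + (1/23)·6 + (6/23)·(-10) = 682/23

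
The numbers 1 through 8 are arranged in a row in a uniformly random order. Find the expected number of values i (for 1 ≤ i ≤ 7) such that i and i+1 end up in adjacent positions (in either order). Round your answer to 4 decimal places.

For each i ∈ {1,…,7}, let Xᵢ = 1 if i and i+1 are adjacent. P(Xᵢ=1) = 2·(8−1)!/8! = 2/8.
By linearity, E[ΣXᵢ] = (7)·(2/8) = 7/4.
≈ 1.7500

1.7500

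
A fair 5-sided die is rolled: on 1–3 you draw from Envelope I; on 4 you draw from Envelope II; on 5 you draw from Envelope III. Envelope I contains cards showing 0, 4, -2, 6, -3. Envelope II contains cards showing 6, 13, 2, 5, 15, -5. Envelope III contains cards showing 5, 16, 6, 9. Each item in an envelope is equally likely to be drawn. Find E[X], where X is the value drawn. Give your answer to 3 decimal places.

3.600

E[X | Envelope I] = (0 + 4 − 2 + 6 − 3)/5 = 1
E[X | Envelope II] = (6 + 13 + 2 + 5 + 15 − 5)/6 = 6
E[X | Envelope III] = (5 + 16 + 6 + 9)/4 = 9
E[X] = (3/5)·1 + (1/5)·6 + (1/5)·9 = 18/5 ≈ 3.600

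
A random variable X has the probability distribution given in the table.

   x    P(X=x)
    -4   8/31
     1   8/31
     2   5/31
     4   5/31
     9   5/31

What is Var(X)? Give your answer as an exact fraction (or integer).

17270/961

E[X] = (8/31)·(-4) + (8/31)·1 + (5/31)·2 + (5/31)·4 + (5/31)·9 = 51/31
E[X²] = (8/31)·16 + (8/31)·1 + (5/31)·4 + (5/31)·16 + (5/31)·81 = 641/31
Var(X) = 641/31 − (51/31)² = 17270/961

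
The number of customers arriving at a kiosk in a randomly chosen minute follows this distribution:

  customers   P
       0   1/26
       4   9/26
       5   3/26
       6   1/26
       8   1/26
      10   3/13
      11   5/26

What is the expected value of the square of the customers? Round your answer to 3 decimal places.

E[X²] = (1/26)·0 + (9/26)·16 + (3/26)·25 + (1/26)·36 + (1/26)·64 + (3/13)·100 + (5/26)·121
     = 762/13 ≈ 58.615

58.615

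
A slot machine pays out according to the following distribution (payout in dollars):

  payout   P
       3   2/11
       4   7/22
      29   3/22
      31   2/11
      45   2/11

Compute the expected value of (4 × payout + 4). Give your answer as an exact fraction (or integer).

E[4x+4] = (2/11)·16 + (7/22)·20 + (3/22)·120 + (2/11)·128 + (2/11)·184
     = 906/11

906/11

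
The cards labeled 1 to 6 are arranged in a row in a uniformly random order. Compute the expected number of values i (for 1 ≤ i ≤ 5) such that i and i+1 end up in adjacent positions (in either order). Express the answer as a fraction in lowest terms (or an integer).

5/3

For each i ∈ {1,…,5}, let Xᵢ = 1 if i and i+1 are adjacent. P(Xᵢ=1) = 2·(6−1)!/6! = 2/6.
By linearity, E[ΣXᵢ] = (5)·(2/6) = 5/3.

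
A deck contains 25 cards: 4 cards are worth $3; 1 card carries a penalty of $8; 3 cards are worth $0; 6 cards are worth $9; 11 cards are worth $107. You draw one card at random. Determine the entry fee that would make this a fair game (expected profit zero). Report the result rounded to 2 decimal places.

E[payout] = (4/25)·3 + (1/25)·(-8) + (3/25)·0 + (6/25)·9 + (11/25)·107 = 247/5
Fair fee = E[payout] = 247/5 ≈ $49.40

$49.40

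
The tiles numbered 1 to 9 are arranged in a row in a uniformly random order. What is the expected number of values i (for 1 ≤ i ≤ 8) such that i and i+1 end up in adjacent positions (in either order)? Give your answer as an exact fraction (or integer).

16/9

For each i ∈ {1,…,8}, let Xᵢ = 1 if i and i+1 are adjacent. P(Xᵢ=1) = 2·(9−1)!/9! = 2/9.
By linearity, E[ΣXᵢ] = (8)·(2/9) = 16/9.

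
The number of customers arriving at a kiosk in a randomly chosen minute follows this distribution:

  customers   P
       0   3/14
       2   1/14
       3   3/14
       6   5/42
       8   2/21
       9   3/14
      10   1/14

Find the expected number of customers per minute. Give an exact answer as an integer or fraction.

103/21

E[X] = (3/14)·0 + (1/14)·2 + (3/14)·3 + (5/42)·6 + (2/21)·8 + (3/14)·9 + (1/14)·10
     = 103/21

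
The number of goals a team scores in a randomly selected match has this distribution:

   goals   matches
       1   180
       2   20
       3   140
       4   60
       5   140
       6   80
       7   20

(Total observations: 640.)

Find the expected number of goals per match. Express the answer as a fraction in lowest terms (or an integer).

Total = 640, so P(goals=1) = 180/640, etc.
E[X] = (9/32)·1 + (1/32)·2 + (7/32)·3 + (3/32)·4 + (7/32)·5 + (1/8)·6 + (1/32)·7
     = 55/16

55/16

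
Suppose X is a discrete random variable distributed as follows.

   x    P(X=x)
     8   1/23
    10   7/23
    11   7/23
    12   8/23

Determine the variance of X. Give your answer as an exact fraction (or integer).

548/529

E[X] = (1/23)·8 + (7/23)·10 + (7/23)·11 + (8/23)·12 = 251/23
E[X²] = (1/23)·64 + (7/23)·100 + (7/23)·121 + (8/23)·144 = 2763/23
Var(X) = 2763/23 − (251/23)² = 548/529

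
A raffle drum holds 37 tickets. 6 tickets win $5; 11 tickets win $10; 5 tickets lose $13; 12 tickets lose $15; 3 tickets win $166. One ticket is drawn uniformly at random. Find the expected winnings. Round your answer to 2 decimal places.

$10.62

E[payout] = (6/37)·5 + (11/37)·10 + (5/37)·(-13) + (12/37)·(-15) + (3/37)·166 = 393/37
≈ $10.62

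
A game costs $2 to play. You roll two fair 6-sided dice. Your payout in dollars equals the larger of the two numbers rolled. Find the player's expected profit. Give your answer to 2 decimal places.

Distribution of the larger of the two numbers rolled: 1 w.p. 1/36, 2 w.p. 1/12, 3 w.p. 5/36, 4 w.p. 7/36, 5 w.p. 1/4, 6 w.p. 11/36
E[payout] = (1/36)·1 + (1/12)·2 + (5/36)·3 + (7/36)·4 + (1/4)·5 + (11/36)·6 = 161/36
Expected profit = 161/36 − 2 = 89/36 ≈ $2.47

$2.47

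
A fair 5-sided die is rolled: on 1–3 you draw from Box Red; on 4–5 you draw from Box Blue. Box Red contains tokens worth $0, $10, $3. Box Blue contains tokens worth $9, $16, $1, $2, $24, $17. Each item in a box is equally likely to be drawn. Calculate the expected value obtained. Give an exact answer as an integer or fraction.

E[X | Box Red] = (0 + 10 + 3)/3 = 13/3
E[X | Box Blue] = (9 + 16 + 1 + 2 + 24 + 17)/6 = 23/2
E[X] = (3/5)·13/3 + (2/5)·23/2 = 36/5

36/5 dollars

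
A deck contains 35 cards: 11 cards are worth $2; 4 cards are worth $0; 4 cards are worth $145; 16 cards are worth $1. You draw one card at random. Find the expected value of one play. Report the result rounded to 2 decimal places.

E[payout] = (11/35)·2 + (4/35)·0 + (4/35)·145 + (16/35)·1 = 618/35
≈ $17.66

$17.66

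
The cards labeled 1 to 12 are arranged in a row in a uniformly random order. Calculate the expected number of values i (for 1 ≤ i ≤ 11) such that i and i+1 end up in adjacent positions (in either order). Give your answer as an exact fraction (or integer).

11/6

For each i ∈ {1,…,11}, let Xᵢ = 1 if i and i+1 are adjacent. P(Xᵢ=1) = 2·(12−1)!/12! = 2/12.
By linearity, E[ΣXᵢ] = (11)·(2/12) = 11/6.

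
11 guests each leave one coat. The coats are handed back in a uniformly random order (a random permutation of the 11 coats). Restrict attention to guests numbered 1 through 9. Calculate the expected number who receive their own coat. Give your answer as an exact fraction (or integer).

Let Xᵢ = 1 if person i gets their own coat. For each i, P(Xᵢ=1) = 1/11.
By linearity of expectation, E[X₁+…+X_9] = 9·(1/11) = 9/11.

9/11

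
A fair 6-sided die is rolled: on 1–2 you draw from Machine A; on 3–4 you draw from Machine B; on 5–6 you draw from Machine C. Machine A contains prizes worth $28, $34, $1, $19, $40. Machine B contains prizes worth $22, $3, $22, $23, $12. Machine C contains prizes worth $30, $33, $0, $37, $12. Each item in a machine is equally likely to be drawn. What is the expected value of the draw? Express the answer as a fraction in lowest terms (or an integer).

316/15 dollars

E[X | Machine A] = (28 + 34 + 1 + 19 + 40)/5 = 122/5
E[X | Machine B] = (22 + 3 + 22 + 23 + 12)/5 = 82/5
E[X | Machine C] = (30 + 33 + 0 + 37 + 12)/5 = 112/5
E[X] = (1/3)·122/5 + (1/3)·82/5 + (1/3)·112/5 = 316/15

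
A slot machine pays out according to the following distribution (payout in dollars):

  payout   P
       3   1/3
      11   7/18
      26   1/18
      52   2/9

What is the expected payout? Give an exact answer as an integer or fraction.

329/18 dollars

E[X] = (1/3)·3 + (7/18)·11 + (1/18)·26 + (2/9)·52
     = 329/18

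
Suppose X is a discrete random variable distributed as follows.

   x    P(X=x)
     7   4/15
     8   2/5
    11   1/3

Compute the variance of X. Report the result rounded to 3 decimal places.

2.729

E[X] = (4/15)·7 + (2/5)·8 + (1/3)·11 = 131/15
E[X²] = (4/15)·49 + (2/5)·64 + (1/3)·121 = 79
Var(X) = 79 − (131/15)² = 614/225 ≈ 2.729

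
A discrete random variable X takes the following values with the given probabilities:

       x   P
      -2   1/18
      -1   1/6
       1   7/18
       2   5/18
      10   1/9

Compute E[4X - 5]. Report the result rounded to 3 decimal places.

E[4x-5] = (1/18)·(-13) + (1/6)·(-9) + (7/18)·(-1) + (5/18)·3 + (1/9)·35
     = 19/9 ≈ 2.111

2.111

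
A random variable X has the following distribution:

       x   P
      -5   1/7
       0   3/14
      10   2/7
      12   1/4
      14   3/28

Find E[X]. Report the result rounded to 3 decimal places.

6.643

E[X] = (1/7)·(-5) + (3/14)·0 + (2/7)·10 + (1/4)·12 + (3/28)·14
     = 93/14 ≈ 6.643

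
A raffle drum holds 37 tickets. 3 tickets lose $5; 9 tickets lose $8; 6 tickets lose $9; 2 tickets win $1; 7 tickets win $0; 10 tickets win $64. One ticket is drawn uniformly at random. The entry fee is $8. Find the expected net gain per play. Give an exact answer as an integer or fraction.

205/37 dollars

E[payout] = (3/37)·(-5) + (9/37)·(-8) + (6/37)·(-9) + (2/37)·1 + (7/37)·0 + (10/37)·64 = 501/37
Expected profit = 501/37 − 8 = 205/37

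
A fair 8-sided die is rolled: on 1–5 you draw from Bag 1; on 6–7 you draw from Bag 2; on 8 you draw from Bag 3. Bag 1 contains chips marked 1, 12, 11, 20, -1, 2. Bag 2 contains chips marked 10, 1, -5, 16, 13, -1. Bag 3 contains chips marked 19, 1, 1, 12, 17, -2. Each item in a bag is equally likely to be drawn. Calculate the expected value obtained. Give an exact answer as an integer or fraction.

341/48

E[X | Bag 1] = (1 + 12 + 11 + 20 − 1 + 2)/6 = 15/2
E[X | Bag 2] = (10 + 1 − 5 + 16 + 13 − 1)/6 = 17/3
E[X | Bag 3] = (19 + 1 + 1 + 12 + 17 − 2)/6 = 8
E[X] = (5/8)·15/2 + (1/4)·17/3 + (1/8)·8 = 341/48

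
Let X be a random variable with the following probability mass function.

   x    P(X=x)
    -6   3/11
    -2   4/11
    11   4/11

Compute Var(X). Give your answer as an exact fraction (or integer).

E[X] = (3/11)·(-6) + (4/11)·(-2) + (4/11)·11 = 18/11
E[X²] = (3/11)·36 + (4/11)·4 + (4/11)·121 = 608/11
Var(X) = 608/11 − (18/11)² = 6364/121

6364/121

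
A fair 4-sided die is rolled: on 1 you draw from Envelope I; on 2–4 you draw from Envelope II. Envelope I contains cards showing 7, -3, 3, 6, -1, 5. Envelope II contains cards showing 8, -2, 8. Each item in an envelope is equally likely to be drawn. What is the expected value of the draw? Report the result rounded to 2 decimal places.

4.21

E[X | Envelope I] = (7 − 3 + 3 + 6 − 1 + 5)/6 = 17/6
E[X | Envelope II] = (8 − 2 + 8)/3 = 14/3
E[X] = (1/4)·17/6 + (3/4)·14/3 = 101/24 ≈ 4.21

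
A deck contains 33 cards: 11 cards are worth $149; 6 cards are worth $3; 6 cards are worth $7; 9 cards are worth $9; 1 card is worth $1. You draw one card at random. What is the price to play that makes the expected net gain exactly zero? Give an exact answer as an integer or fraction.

E[payout] = (11/33)·149 + (6/33)·3 + (6/33)·7 + (9/33)·9 + (1/33)·1 = 1781/33
Fair fee = E[payout] = 1781/33

1781/33 dollars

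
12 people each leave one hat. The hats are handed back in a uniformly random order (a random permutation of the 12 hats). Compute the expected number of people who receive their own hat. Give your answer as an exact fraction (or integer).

1

Let Xᵢ = 1 if person i gets their own hat. For each i, P(Xᵢ=1) = 1/12.
By linearity of expectation, E[X₁+…+X_12] = 12·(1/12) = 1.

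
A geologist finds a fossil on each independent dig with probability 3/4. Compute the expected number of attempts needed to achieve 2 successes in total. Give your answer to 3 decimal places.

By linearity (sum of 2 independent geometric waits), E[trials] = 2/p = 2/(3/4) = 8/3.
≈ 2.667

2.667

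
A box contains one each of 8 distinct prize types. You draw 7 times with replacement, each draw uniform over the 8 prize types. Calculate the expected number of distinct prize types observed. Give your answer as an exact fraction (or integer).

1273609/262144

Let Xⱼ=1 if type j appears at least once. P(Xⱼ=1) = 1 − ((8−1)/8)^7 = 1273609/2097152.
E[#distinct] = 8·1273609/2097152 = 1273609/262144.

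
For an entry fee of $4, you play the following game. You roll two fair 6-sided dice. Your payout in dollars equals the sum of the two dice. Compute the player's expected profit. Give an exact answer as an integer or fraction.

$3

Distribution of the sum of the two dice: 2 w.p. 1/36, 3 w.p. 1/18, 4 w.p. 1/12, 5 w.p. 1/9, 6 w.p. 5/36, 7 w.p. 1/6, …
E[payout] = (1/36)·2 + (1/18)·3 + (1/12)·4 + (1/9)·5 + (5/36)·6 + (1/6)·7 + (5/36)·8 + (1/9)·9 + (1/12)·10 + (1/18)·11 + (1/36)·12 = 7
Expected profit = 7 − 4 = 3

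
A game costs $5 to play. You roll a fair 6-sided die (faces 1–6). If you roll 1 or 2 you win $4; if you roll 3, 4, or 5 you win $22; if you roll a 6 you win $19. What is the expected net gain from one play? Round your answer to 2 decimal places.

$10.50

E[payout] = (1/3)·4 + (1/6)·19 + (1/2)·22 = 31/2
Expected profit = 31/2 − 5 = 21/2 ≈ $10.50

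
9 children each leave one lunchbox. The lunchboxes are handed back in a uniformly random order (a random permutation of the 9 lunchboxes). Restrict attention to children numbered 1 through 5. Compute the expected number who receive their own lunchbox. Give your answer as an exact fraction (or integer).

Let Xᵢ = 1 if person i gets their own lunchbox. For each i, P(Xᵢ=1) = 1/9.
By linearity of expectation, E[X₁+…+X_5] = 5·(1/9) = 5/9.

5/9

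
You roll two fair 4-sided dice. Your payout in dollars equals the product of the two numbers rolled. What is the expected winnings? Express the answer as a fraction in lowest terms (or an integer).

Distribution of the product of the two numbers rolled: 1 w.p. 1/16, 2 w.p. 1/8, 3 w.p. 1/8, 4 w.p. 3/16, 6 w.p. 1/8, 8 w.p. 1/8, …
E[payout] = (1/16)·1 + (1/8)·2 + (1/8)·3 + (3/16)·4 + (1/8)·6 + (1/8)·8 + (1/16)·9 + (1/8)·12 + (1/16)·16 = 25/4

25/4 dollars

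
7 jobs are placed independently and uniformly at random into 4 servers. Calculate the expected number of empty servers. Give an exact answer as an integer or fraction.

2187/4096

Let Xⱼ=1 if server j is empty. P(Xⱼ=1) = ((4-1)/4)^7 = 2187/16384.
By linearity, E[#empty] = 4·2187/16384 = 2187/4096.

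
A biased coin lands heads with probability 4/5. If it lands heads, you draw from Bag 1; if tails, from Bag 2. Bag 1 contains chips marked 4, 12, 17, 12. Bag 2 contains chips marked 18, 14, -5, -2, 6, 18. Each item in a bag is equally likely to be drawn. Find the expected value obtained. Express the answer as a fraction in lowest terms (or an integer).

319/30

E[X | Bag 1] = (4 + 12 + 17 + 12)/4 = 45/4
E[X | Bag 2] = (18 + 14 − 5 − 2 + 6 + 18)/6 = 49/6
E[X] = (4/5)·45/4 + (1/5)·49/6 = 319/30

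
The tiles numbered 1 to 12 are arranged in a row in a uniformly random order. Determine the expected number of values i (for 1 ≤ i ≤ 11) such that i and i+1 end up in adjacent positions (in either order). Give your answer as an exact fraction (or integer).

For each i ∈ {1,…,11}, let Xᵢ = 1 if i and i+1 are adjacent. P(Xᵢ=1) = 2·(12−1)!/12! = 2/12.
By linearity, E[ΣXᵢ] = (11)·(2/12) = 11/6.

11/6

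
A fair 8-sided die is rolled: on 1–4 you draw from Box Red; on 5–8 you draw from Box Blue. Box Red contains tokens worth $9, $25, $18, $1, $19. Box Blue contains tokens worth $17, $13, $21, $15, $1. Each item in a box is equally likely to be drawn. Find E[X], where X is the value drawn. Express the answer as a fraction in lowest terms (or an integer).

139/10 dollars

E[X | Box Red] = (9 + 25 + 18 + 1 + 19)/5 = 72/5
E[X | Box Blue] = (17 + 13 + 21 + 15 + 1)/5 = 67/5
E[X] = (1/2)·72/5 + (1/2)·67/5 = 139/10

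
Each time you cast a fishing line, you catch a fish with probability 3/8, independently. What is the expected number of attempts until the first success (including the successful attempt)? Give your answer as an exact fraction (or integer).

For a geometric distribution, E[trials] = 1/p = 1/(3/8) = 8/3.

8/3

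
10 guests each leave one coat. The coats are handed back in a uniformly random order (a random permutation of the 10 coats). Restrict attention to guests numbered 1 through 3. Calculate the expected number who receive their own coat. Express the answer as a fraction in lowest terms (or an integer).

Let Xᵢ = 1 if person i gets their own coat. For each i, P(Xᵢ=1) = 1/10.
By linearity of expectation, E[X₁+…+X_3] = 3·(1/10) = 3/10.

3/10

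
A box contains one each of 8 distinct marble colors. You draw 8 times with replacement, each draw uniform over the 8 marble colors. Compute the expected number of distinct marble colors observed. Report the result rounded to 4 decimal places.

Let Xⱼ=1 if type j appears at least once. P(Xⱼ=1) = 1 − ((8−1)/8)^8 = 11012415/16777216.
E[#distinct] = 8·11012415/16777216 = 11012415/2097152.
≈ 5.2511

5.2511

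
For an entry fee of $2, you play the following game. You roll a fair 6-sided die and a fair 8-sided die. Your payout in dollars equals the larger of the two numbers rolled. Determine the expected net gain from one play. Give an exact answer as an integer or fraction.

Distribution of the larger of the two numbers rolled: 1 w.p. 1/48, 2 w.p. 1/16, 3 w.p. 5/48, 4 w.p. 7/48, 5 w.p. 3/16, 6 w.p. 11/48, …
E[payout] = (1/48)·1 + (1/16)·2 + (5/48)·3 + (7/48)·4 + (3/16)·5 + (11/48)·6 + (1/8)·7 + (1/8)·8 = 251/48
Expected profit = 251/48 − 2 = 155/48

155/48 dollars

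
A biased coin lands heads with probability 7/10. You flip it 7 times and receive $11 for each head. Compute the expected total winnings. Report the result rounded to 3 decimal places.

$53.900

E[#heads] = 7·7/10 = 49/10 (linearity over flips).
E[winnings] = 11·49/10 = 539/10.
≈ 53.900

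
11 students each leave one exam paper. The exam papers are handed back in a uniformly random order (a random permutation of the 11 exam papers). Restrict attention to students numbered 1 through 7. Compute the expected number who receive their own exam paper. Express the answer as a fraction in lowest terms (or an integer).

7/11

Let Xᵢ = 1 if person i gets their own exam paper. For each i, P(Xᵢ=1) = 1/11.
By linearity of expectation, E[X₁+…+X_7] = 7·(1/11) = 7/11.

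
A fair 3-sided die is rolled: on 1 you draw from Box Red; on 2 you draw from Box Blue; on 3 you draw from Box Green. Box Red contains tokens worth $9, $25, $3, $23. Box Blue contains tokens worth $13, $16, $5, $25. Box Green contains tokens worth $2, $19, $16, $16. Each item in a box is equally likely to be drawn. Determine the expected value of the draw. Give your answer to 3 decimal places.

$14.333

E[X | Box Red] = (9 + 25 + 3 + 23)/4 = 15
E[X | Box Blue] = (13 + 16 + 5 + 25)/4 = 59/4
E[X | Box Green] = (2 + 19 + 16 + 16)/4 = 53/4
E[X] = (1/3)·15 + (1/3)·59/4 + (1/3)·53/4 = 43/3 ≈ 14.333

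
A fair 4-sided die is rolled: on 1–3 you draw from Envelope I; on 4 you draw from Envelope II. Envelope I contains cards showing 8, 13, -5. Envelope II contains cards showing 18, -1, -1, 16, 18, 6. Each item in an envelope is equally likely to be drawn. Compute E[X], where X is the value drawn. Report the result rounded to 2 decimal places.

6.33

E[X | Envelope I] = (8 + 13 − 5)/3 = 16/3
E[X | Envelope II] = (18 − 1 − 1 + 16 + 18 + 6)/6 = 28/3
E[X] = (3/4)·16/3 + (1/4)·28/3 = 19/3 ≈ 6.33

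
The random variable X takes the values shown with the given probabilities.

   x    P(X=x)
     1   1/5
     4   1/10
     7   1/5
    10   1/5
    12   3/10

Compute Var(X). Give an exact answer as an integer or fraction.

426/25

E[X] = (1/5)·1 + (1/10)·4 + (1/5)·7 + (1/5)·10 + (3/10)·12 = 38/5
E[X²] = (1/5)·1 + (1/10)·16 + (1/5)·49 + (1/5)·100 + (3/10)·144 = 374/5
Var(X) = 374/5 − (38/5)² = 426/25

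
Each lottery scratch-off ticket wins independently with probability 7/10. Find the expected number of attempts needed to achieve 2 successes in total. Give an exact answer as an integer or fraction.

20/7

By linearity (sum of 2 independent geometric waits), E[trials] = 2/p = 2/(7/10) = 20/7.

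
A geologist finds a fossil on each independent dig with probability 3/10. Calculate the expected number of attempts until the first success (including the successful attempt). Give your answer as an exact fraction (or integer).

10/3

For a geometric distribution, E[trials] = 1/p = 1/(3/10) = 10/3.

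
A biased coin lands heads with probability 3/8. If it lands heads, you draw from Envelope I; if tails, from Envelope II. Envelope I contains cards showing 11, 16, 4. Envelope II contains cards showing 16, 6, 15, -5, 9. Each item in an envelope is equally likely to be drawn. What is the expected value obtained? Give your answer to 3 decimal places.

9.000

E[X | Envelope I] = (11 + 16 + 4)/3 = 31/3
E[X | Envelope II] = (16 + 6 + 15 − 5 + 9)/5 = 41/5
E[X] = (3/8)·31/3 + (5/8)·41/5 = 9 ≈ 9.000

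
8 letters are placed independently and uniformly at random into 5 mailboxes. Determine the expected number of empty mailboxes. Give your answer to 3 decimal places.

0.839

Let Xⱼ=1 if mailbox j is empty. P(Xⱼ=1) = ((5-1)/5)^8 = 65536/390625.
By linearity, E[#empty] = 5·65536/390625 = 65536/78125.
≈ 0.839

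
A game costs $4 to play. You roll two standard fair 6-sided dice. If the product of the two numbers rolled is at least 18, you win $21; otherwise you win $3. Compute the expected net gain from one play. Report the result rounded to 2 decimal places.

E[payout] = (13/18)·3 + (5/18)·21 = 8
Expected profit = 8 − 4 = 4 ≈ $4.00

$4.00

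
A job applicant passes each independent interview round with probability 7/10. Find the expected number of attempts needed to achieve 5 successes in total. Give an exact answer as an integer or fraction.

50/7

By linearity (sum of 5 independent geometric waits), E[trials] = 5/p = 5/(7/10) = 50/7.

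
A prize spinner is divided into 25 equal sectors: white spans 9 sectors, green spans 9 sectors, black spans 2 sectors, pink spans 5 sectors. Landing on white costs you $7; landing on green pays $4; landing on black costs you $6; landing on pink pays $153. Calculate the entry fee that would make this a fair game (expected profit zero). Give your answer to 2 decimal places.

$29.04

E[payout] = (9/25)·(-7) + (9/25)·4 + (2/25)·(-6) + (5/25)·153 = 726/25
Fair fee = E[payout] = 726/25 ≈ $29.04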